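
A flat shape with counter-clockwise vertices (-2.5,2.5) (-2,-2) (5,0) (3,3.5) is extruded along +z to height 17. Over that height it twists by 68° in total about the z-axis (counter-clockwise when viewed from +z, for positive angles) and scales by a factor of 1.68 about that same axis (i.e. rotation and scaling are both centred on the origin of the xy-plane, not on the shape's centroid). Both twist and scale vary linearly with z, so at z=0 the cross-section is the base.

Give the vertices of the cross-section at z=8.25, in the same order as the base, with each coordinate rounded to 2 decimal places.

Cross-section at z=8.25: (-4.60,0.98) (-0.78,-3.68) (5.58,3.62) (0.81,6.08)

t = z/height = 8.25/17 = 0.485294
s = 1 + (scale-1)·z/height = 1 + (1.68-1)·8.25/17 = 1.330000
θ = twist·z/height = 68°·8.25/17 = 33.0000° = 0.575959 rad
cos θ = 0.838671, sin θ = 0.544639 (intermediates below are computed at full precision and shown rounded to 5 d.p.)
v1: (-2.5,2.5) → rotate → (-3.45827,0.73508) → ×s → (-4.59950,0.97765) → (-4.60,0.98)
v2: (-2,-2) → rotate → (-0.58806,-2.76662) → ×s → (-0.78212,-3.67960) → (-0.78,-3.68)
v3: (5,0) → rotate → (4.19335,2.72320) → ×s → (5.57716,3.62185) → (5.58,3.62)
v4: (3,3.5) → rotate → (0.60978,4.56926) → ×s → (0.81100,6.07712) → (0.81,6.08)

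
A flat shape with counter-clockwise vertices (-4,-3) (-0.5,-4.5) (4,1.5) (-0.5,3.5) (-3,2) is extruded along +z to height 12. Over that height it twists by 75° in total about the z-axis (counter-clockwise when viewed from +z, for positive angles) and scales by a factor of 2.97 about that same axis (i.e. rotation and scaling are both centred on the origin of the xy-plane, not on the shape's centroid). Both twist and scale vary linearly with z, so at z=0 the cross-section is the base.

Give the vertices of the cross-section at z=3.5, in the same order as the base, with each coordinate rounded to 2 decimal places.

t = z/height = 3.5/12 = 0.291667
s = 1 + (scale-1)·z/height = 1 + (2.97-1)·3.5/12 = 1.574583
θ = twist·z/height = 75°·3.5/12 = 21.8750° = 0.381791 rad
cos θ = 0.927999, sin θ = 0.372583 (intermediates below are computed at full precision and shown rounded to 5 d.p.)
v1: (-4,-3) → rotate → (-2.59425,-4.27433) → ×s → (-4.08486,-6.73029) → (-4.08,-6.73)
v2: (-0.5,-4.5) → rotate → (1.21262,-4.36229) → ×s → (1.90938,-6.86878) → (1.91,-6.87)
v3: (4,1.5) → rotate → (3.15312,2.88233) → ×s → (4.96485,4.53847) → (4.96,4.54)
v4: (-0.5,3.5) → rotate → (-1.76804,3.06170) → ×s → (-2.78393,4.82091) → (-2.78,4.82)
v5: (-3,2) → rotate → (-3.52916,0.73825) → ×s → (-5.55696,1.16243) → (-5.56,1.16)

Cross-section at z=3.5: (-4.08,-6.73) (1.91,-6.87) (4.96,4.54) (-2.78,4.82) (-5.56,1.16)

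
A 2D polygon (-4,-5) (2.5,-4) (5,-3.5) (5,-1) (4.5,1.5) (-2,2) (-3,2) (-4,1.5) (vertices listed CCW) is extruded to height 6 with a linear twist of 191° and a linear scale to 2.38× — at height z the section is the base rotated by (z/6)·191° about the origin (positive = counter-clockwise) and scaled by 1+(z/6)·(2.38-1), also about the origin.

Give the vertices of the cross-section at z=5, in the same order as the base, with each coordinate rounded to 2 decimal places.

Cross-section at z=5: (11.86,6.99) (-1.96,9.95) (-7.37,10.86) (-9.28,5.83) (-10.19,0.43) (2.49,-5.55) (4.50,-6.31) (6.89,-6.07)

t = z/height = 5/6 = 0.833333
s = 1 + (scale-1)·z/height = 1 + (2.38-1)·5/6 = 2.150000
θ = twist·z/height = 191°·5/6 = 159.1667° = 2.777982 rad
cos θ = -0.934619, sin θ = 0.355651 (intermediates below are computed at full precision and shown rounded to 5 d.p.)
v1: (-4,-5) → rotate → (5.51673,3.25049) → ×s → (11.86097,6.98856) → (11.86,6.99)
v2: (2.5,-4) → rotate → (-0.91394,4.62760) → ×s → (-1.96498,9.94935) → (-1.96,9.95)
v3: (5,-3.5) → rotate → (-3.42832,5.04942) → ×s → (-7.37088,10.85625) → (-7.37,10.86)
v4: (5,-1) → rotate → (-4.31744,2.71287) → ×s → (-9.28250,5.83268) → (-9.28,5.83)
v5: (4.5,1.5) → rotate → (-4.73926,0.19850) → ×s → (-10.18941,0.42678) → (-10.19,0.43)
v6: (-2,2) → rotate → (1.15794,-2.58054) → ×s → (2.48956,-5.54816) → (2.49,-5.55)
v7: (-3,2) → rotate → (2.09256,-2.93619) → ×s → (4.49899,-6.31281) → (4.50,-6.31)
v8: (-4,1.5) → rotate → (3.20500,-2.82453) → ×s → (6.89075,-6.07274) → (6.89,-6.07)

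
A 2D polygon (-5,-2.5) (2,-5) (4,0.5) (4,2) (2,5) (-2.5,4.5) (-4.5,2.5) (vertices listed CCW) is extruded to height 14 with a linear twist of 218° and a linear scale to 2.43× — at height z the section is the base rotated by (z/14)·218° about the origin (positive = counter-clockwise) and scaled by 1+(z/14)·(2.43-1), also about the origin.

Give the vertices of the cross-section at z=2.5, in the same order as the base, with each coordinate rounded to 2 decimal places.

t = z/height = 2.5/14 = 0.178571
s = 1 + (scale-1)·z/height = 1 + (2.43-1)·2.5/14 = 1.255357
θ = twist·z/height = 218°·2.5/14 = 38.9286° = 0.679432 rad
cos θ = 0.777930, sin θ = 0.628351 (intermediates below are computed at full precision and shown rounded to 5 d.p.)
v1: (-5,-2.5) → rotate → (-2.31877,-5.08658) → ×s → (-2.91089,-6.38547) → (-2.91,-6.39)
v2: (2,-5) → rotate → (4.69762,-2.63295) → ×s → (5.89718,-3.30529) → (5.90,-3.31)
v3: (4,0.5) → rotate → (2.79754,2.90237) → ×s → (3.51192,3.64351) → (3.51,3.64)
v4: (4,2) → rotate → (1.85502,4.06926) → ×s → (2.32871,5.10838) → (2.33,5.11)
v5: (2,5) → rotate → (-1.58590,5.14635) → ×s → (-1.99087,6.46051) → (-1.99,6.46)
v6: (-2.5,4.5) → rotate → (-4.77240,1.92981) → ×s → (-5.99107,2.42260) → (-5.99,2.42)
v7: (-4.5,2.5) → rotate → (-5.07156,-0.88276) → ×s → (-6.36662,-1.10817) → (-6.37,-1.11)

Cross-section at z=2.5: (-2.91,-6.39) (5.90,-3.31) (3.51,3.64) (2.33,5.11) (-1.99,6.46) (-5.99,2.42) (-6.37,-1.11)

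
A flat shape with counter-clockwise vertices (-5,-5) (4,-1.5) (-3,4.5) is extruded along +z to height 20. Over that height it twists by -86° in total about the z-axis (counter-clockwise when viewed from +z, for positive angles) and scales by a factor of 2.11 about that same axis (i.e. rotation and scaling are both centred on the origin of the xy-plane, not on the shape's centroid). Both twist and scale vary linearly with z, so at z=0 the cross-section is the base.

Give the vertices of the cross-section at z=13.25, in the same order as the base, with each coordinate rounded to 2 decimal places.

t = z/height = 13.25/20 = 0.6625
s = 1 + (scale-1)·z/height = 1 + (2.11-1)·13.25/20 = 1.735375
θ = twist·z/height = -86°·13.25/20 = -56.9750° = -0.994401 rad
cos θ = 0.545005, sin θ = -0.838433 (intermediates below are computed at full precision and shown rounded to 5 d.p.)
v1: (-5,-5) → rotate → (-6.91719,1.46714) → ×s → (-12.00392,2.54604) → (-12.00,2.55)
v2: (4,-1.5) → rotate → (0.92237,-4.17124) → ×s → (1.60066,-7.23866) → (1.60,-7.24)
v3: (-3,4.5) → rotate → (2.13793,4.96782) → ×s → (3.71012,8.62103) → (3.71,8.62)

Cross-section at z=13.25: (-12.00,2.55) (1.60,-7.24) (3.71,8.62)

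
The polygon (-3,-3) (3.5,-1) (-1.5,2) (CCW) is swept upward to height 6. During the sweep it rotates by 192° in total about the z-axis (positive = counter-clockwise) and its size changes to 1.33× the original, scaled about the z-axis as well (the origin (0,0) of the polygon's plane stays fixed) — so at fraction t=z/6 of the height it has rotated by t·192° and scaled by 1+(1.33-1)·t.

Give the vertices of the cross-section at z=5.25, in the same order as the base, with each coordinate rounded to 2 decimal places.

t = z/height = 5.25/6 = 0.875
s = 1 + (scale-1)·z/height = 1 + (1.33-1)·5.25/6 = 1.288750
θ = twist·z/height = 192°·5.25/6 = 168.0000° = 2.932153 rad
cos θ = -0.978148, sin θ = 0.207912 (intermediates below are computed at full precision and shown rounded to 5 d.p.)
v1: (-3,-3) → rotate → (3.55818,2.31071) → ×s → (4.58560,2.97792) → (4.59,2.98)
v2: (3.5,-1) → rotate → (-3.21560,1.70584) → ×s → (-4.14411,2.19840) → (-4.14,2.20)
v3: (-1.5,2) → rotate → (1.05140,-2.26816) → ×s → (1.35499,-2.92309) → (1.35,-2.92)

Cross-section at z=5.25: (4.59,2.98) (-4.14,2.20) (1.35,-2.92)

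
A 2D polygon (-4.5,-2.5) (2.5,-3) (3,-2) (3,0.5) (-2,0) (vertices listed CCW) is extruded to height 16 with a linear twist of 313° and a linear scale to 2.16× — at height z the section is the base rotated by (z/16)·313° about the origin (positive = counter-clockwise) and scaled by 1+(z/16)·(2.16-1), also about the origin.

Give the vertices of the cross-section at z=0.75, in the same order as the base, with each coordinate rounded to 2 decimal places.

t = z/height = 0.75/16 = 0.046875
s = 1 + (scale-1)·z/height = 1 + (2.16-1)·0.75/16 = 1.054375
θ = twist·z/height = 313°·0.75/16 = 14.6719° = 0.256073 rad
cos θ = 0.967392, sin θ = 0.253283 (intermediates below are computed at full precision and shown rounded to 5 d.p.)
v1: (-4.5,-2.5) → rotate → (-3.72006,-3.55825) → ×s → (-3.92234,-3.75173) → (-3.92,-3.75)
v2: (2.5,-3) → rotate → (3.17833,-2.26897) → ×s → (3.35115,-2.39234) → (3.35,-2.39)
v3: (3,-2) → rotate → (3.40874,-1.17494) → ×s → (3.59409,-1.23882) → (3.59,-1.24)
v4: (3,0.5) → rotate → (2.77554,1.24355) → ×s → (2.92645,1.31116) → (2.93,1.31)
v5: (-2,0) → rotate → (-1.93478,-0.50657) → ×s → (-2.03999,-0.53411) → (-2.04,-0.53)

Cross-section at z=0.75: (-3.92,-3.75) (3.35,-2.39) (3.59,-1.24) (2.93,1.31) (-2.04,-0.53)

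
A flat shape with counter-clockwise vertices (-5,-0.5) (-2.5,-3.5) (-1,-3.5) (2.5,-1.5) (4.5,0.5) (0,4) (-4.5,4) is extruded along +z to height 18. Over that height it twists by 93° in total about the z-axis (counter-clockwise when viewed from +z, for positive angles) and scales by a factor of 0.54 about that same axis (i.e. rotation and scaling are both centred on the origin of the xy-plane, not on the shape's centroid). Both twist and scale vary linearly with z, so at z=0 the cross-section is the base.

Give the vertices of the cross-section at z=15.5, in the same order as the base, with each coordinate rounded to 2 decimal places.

t = z/height = 15.5/18 = 0.861111
s = 1 + (scale-1)·z/height = 1 + (0.54-1)·15.5/18 = 0.603889
θ = twist·z/height = 93°·15.5/18 = 80.0833° = 1.397718 rad
cos θ = 0.172216, sin θ = 0.985059 (intermediates below are computed at full precision and shown rounded to 5 d.p.)
v1: (-5,-0.5) → rotate → (-0.36855,-5.01140) → ×s → (-0.22256,-3.02633) → (-0.22,-3.03)
v2: (-2.5,-3.5) → rotate → (3.01717,-3.06540) → ×s → (1.82203,-1.85116) → (1.82,-1.85)
v3: (-1,-3.5) → rotate → (3.27549,-1.58781) → ×s → (1.97803,-0.95886) → (1.98,-0.96)
v4: (2.5,-1.5) → rotate → (1.90813,2.20432) → ×s → (1.15230,1.33117) → (1.15,1.33)
v5: (4.5,0.5) → rotate → (0.28244,4.51887) → ×s → (0.17056,2.72890) → (0.17,2.73)
v6: (0,4) → rotate → (-3.94024,0.68886) → ×s → (-2.37947,0.41600) → (-2.38,0.42)
v7: (-4.5,4) → rotate → (-4.71521,-3.74390) → ×s → (-2.84746,-2.26090) → (-2.85,-2.26)

Cross-section at z=15.5: (-0.22,-3.03) (1.82,-1.85) (1.98,-0.96) (1.15,1.33) (0.17,2.73) (-2.38,0.42) (-2.85,-2.26)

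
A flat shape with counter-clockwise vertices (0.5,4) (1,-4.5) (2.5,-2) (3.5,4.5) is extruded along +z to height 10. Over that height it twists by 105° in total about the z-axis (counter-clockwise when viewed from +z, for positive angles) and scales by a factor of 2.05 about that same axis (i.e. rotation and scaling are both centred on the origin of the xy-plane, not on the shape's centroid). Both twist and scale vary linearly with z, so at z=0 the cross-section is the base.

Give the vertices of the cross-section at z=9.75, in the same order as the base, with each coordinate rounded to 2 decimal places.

t = z/height = 9.75/10 = 0.975
s = 1 + (scale-1)·z/height = 1 + (2.05-1)·9.75/10 = 2.023750
θ = twist·z/height = 105°·9.75/10 = 102.3750° = 1.786781 rad
cos θ = -0.214309, sin θ = 0.976766 (intermediates below are computed at full precision and shown rounded to 5 d.p.)
v1: (0.5,4) → rotate → (-4.01422,-0.36885) → ×s → (-8.12377,-0.74647) → (-8.12,-0.75)
v2: (1,-4.5) → rotate → (4.18114,1.94116) → ×s → (8.46158,3.92842) → (8.46,3.93)
v3: (2.5,-2) → rotate → (1.41776,2.87053) → ×s → (2.86919,5.80924) → (2.87,5.81)
v4: (3.5,4.5) → rotate → (-5.14553,2.45429) → ×s → (-10.41326,4.96687) → (-10.41,4.97)

Cross-section at z=9.75: (-8.12,-0.75) (8.46,3.93) (2.87,5.81) (-10.41,4.97)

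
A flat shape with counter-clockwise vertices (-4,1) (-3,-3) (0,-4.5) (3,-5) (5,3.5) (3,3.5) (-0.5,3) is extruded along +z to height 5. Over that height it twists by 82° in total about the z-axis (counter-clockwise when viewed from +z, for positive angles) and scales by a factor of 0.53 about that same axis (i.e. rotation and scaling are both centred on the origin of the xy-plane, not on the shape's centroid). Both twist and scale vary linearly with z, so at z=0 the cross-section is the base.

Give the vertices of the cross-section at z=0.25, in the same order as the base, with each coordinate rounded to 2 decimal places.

t = z/height = 0.25/5 = 0.05
s = 1 + (scale-1)·z/height = 1 + (0.53-1)·0.25/5 = 0.976500
θ = twist·z/height = 82°·0.25/5 = 4.1000° = 0.071558 rad
cos θ = 0.997441, sin θ = 0.071497 (intermediates below are computed at full precision and shown rounded to 5 d.p.)
v1: (-4,1) → rotate → (-4.06126,0.71145) → ×s → (-3.96582,0.69473) → (-3.97,0.69)
v2: (-3,-3) → rotate → (-2.77783,-3.20681) → ×s → (-2.71255,-3.13145) → (-2.71,-3.13)
v3: (0,-4.5) → rotate → (0.32174,-4.48848) → ×s → (0.31418,-4.38300) → (0.31,-4.38)
v4: (3,-5) → rotate → (3.34981,-4.77271) → ×s → (3.27109,-4.66055) → (3.27,-4.66)
v5: (5,3.5) → rotate → (4.73696,3.84853) → ×s → (4.62564,3.75809) → (4.63,3.76)
v6: (3,3.5) → rotate → (2.74208,3.70554) → ×s → (2.67764,3.61845) → (2.68,3.62)
v7: (-0.5,3) → rotate → (-0.71321,2.95657) → ×s → (-0.69645,2.88709) → (-0.70,2.89)

Cross-section at z=0.25: (-3.97,0.69) (-2.71,-3.13) (0.31,-4.38) (3.27,-4.66) (4.63,3.76) (2.68,3.62) (-0.70,2.89)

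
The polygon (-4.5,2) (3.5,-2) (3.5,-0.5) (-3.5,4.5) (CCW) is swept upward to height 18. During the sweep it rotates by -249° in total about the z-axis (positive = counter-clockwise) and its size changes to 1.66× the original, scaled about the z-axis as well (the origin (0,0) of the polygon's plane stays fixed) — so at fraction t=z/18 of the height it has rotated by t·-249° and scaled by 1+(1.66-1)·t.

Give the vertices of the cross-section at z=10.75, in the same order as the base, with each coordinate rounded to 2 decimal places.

t = z/height = 10.75/18 = 0.597222
s = 1 + (scale-1)·z/height = 1 + (1.66-1)·10.75/18 = 1.394167
θ = twist·z/height = -249°·10.75/18 = -148.7083° = -2.595450 rad
cos θ = -0.854534, sin θ = -0.519395 (intermediates below are computed at full precision and shown rounded to 5 d.p.)
v1: (-4.5,2) → rotate → (4.88419,0.62821) → ×s → (6.80938,0.87583) → (6.81,0.88)
v2: (3.5,-2) → rotate → (-4.02966,-0.10881) → ×s → (-5.61802,-0.15170) → (-5.62,-0.15)
v3: (3.5,-0.5) → rotate → (-3.25057,-1.39061) → ×s → (-4.53183,-1.93875) → (-4.53,-1.94)
v4: (-3.5,4.5) → rotate → (5.32815,-2.02752) → ×s → (7.42833,-2.82670) → (7.43,-2.83)

Cross-section at z=10.75: (6.81,0.88) (-5.62,-0.15) (-4.53,-1.94) (7.43,-2.83)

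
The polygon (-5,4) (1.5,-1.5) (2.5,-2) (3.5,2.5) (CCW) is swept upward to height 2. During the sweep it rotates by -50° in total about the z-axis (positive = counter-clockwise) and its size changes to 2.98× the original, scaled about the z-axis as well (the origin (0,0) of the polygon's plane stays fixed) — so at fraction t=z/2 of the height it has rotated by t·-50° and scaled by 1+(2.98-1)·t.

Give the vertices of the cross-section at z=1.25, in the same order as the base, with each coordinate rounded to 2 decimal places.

Cross-section at z=1.25: (-4.92,13.46) (1.13,-4.61) (2.46,-6.73) (9.60,0.72)

t = z/height = 1.25/2 = 0.625
s = 1 + (scale-1)·z/height = 1 + (2.98-1)·1.25/2 = 2.237500
θ = twist·z/height = -50°·1.25/2 = -31.2500° = -0.545415 rad
cos θ = 0.854912, sin θ = -0.518773 (intermediates below are computed at full precision and shown rounded to 5 d.p.)
v1: (-5,4) → rotate → (-2.19947,6.01351) → ×s → (-4.92131,13.45524) → (-4.92,13.46)
v2: (1.5,-1.5) → rotate → (0.50421,-2.06053) → ×s → (1.12817,-4.61043) → (1.13,-4.61)
v3: (2.5,-2) → rotate → (1.09973,-3.00676) → ×s → (2.46065,-6.72762) → (2.46,-6.73)
v4: (3.5,2.5) → rotate → (4.28912,0.32157) → ×s → (9.59692,0.71952) → (9.60,0.72)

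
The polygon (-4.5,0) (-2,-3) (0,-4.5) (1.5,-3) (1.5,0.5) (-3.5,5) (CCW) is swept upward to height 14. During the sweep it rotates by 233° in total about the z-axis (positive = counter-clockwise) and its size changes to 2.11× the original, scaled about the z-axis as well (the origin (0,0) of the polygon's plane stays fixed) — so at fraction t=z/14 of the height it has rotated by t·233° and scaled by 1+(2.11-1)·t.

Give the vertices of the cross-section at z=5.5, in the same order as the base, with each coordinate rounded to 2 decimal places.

t = z/height = 5.5/14 = 0.392857
s = 1 + (scale-1)·z/height = 1 + (2.11-1)·5.5/14 = 1.436071
θ = twist·z/height = 233°·5.5/14 = 91.5357° = 1.597600 rad
cos θ = -0.026800, sin θ = 0.999641 (intermediates below are computed at full precision and shown rounded to 5 d.p.)
v1: (-4.5,0) → rotate → (0.12060,-4.49838) → ×s → (0.17319,-6.46000) → (0.17,-6.46)
v2: (-2,-3) → rotate → (3.05252,-1.91888) → ×s → (4.38364,-2.75565) → (4.38,-2.76)
v3: (0,-4.5) → rotate → (4.49838,0.12060) → ×s → (6.46000,0.17319) → (6.46,0.17)
v4: (1.5,-3) → rotate → (2.95872,1.57986) → ×s → (4.24894,2.26879) → (4.25,2.27)
v5: (1.5,0.5) → rotate → (-0.54002,1.48606) → ×s → (-0.77551,2.13409) → (-0.78,2.13)
v6: (-3.5,5) → rotate → (-4.90440,-3.63274) → ×s → (-7.04307,-5.21688) → (-7.04,-5.22)

Cross-section at z=5.5: (0.17,-6.46) (4.38,-2.76) (6.46,0.17) (4.25,2.27) (-0.78,2.13) (-7.04,-5.22)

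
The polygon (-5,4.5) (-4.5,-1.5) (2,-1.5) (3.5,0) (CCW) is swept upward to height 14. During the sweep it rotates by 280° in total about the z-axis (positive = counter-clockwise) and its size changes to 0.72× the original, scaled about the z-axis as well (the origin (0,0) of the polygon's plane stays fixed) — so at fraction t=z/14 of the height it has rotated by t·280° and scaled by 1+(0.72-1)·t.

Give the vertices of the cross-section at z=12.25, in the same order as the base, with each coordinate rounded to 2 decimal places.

t = z/height = 12.25/14 = 0.875
s = 1 + (scale-1)·z/height = 1 + (0.72-1)·12.25/14 = 0.755000
θ = twist·z/height = 280°·12.25/14 = 245.0000° = 4.276057 rad
cos θ = -0.422618, sin θ = -0.906308 (intermediates below are computed at full precision and shown rounded to 5 d.p.)
v1: (-5,4.5) → rotate → (6.19148,2.62976) → ×s → (4.67456,1.98547) → (4.67,1.99)
v2: (-4.5,-1.5) → rotate → (0.54232,4.71231) → ×s → (0.40945,3.55780) → (0.41,3.56)
v3: (2,-1.5) → rotate → (-2.20470,-1.17869) → ×s → (-1.66455,-0.88991) → (-1.66,-0.89)
v4: (3.5,0) → rotate → (-1.47916,-3.17208) → ×s → (-1.11677,-2.39492) → (-1.12,-2.39)

Cross-section at z=12.25: (4.67,1.99) (0.41,3.56) (-1.66,-0.89) (-1.12,-2.39)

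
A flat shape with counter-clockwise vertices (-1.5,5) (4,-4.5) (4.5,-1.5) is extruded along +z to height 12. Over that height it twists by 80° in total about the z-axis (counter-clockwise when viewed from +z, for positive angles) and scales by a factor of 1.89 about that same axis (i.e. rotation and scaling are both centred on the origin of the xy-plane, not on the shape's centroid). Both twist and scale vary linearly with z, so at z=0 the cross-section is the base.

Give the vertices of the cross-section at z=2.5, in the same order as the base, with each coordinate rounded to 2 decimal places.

t = z/height = 2.5/12 = 0.208333
s = 1 + (scale-1)·z/height = 1 + (1.89-1)·2.5/12 = 1.185417
θ = twist·z/height = 80°·2.5/12 = 16.6667° = 0.290888 rad
cos θ = 0.957990, sin θ = 0.286803 (intermediates below are computed at full precision and shown rounded to 5 d.p.)
v1: (-1.5,5) → rotate → (-2.87100,4.35974) → ×s → (-3.40333,5.16811) → (-3.40,5.17)
v2: (4,-4.5) → rotate → (5.12257,-3.16374) → ×s → (6.07238,-3.75035) → (6.07,-3.75)
v3: (4.5,-1.5) → rotate → (4.74116,-0.14637) → ×s → (5.62025,-0.17351) → (5.62,-0.17)

Cross-section at z=2.5: (-3.40,5.17) (6.07,-3.75) (5.62,-0.17)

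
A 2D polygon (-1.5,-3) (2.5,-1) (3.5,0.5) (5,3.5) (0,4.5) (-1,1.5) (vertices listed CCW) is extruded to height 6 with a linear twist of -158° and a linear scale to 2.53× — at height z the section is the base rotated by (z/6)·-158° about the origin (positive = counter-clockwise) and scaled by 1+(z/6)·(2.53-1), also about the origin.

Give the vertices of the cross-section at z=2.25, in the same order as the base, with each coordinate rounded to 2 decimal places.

t = z/height = 2.25/6 = 0.375
s = 1 + (scale-1)·z/height = 1 + (2.53-1)·2.25/6 = 1.573750
θ = twist·z/height = -158°·2.25/6 = -59.2500° = -1.034108 rad
cos θ = 0.511293, sin θ = -0.859406 (intermediates below are computed at full precision and shown rounded to 5 d.p.)
v1: (-1.5,-3) → rotate → (-3.34516,-0.24477) → ×s → (-5.26444,-0.38521) → (-5.26,-0.39)
v2: (2.5,-1) → rotate → (0.41883,-2.65981) → ×s → (0.65913,-4.18587) → (0.66,-4.19)
v3: (3.5,0.5) → rotate → (2.21923,-2.75228) → ×s → (3.49251,-4.33139) → (3.49,-4.33)
v4: (5,3.5) → rotate → (5.56439,-2.50751) → ×s → (8.75696,-3.94619) → (8.76,-3.95)
v5: (0,4.5) → rotate → (3.86733,2.30082) → ×s → (6.08621,3.62091) → (6.09,3.62)
v6: (-1,1.5) → rotate → (0.77782,1.62635) → ×s → (1.22409,2.55946) → (1.22,2.56)

Cross-section at z=2.25: (-5.26,-0.39) (0.66,-4.19) (3.49,-4.33) (8.76,-3.95) (6.09,3.62) (1.22,2.56)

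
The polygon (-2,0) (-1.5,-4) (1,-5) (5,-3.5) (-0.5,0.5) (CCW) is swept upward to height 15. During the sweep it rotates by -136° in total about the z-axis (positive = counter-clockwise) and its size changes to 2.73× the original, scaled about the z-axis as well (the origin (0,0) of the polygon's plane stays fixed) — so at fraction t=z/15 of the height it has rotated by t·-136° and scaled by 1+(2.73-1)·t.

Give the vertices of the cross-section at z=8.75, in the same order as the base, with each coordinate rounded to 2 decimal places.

Cross-section at z=8.75: (-0.74,3.95) (-8.46,1.47) (-9.50,-3.83) (-5.05,-11.17) (0.80,1.17)

t = z/height = 8.75/15 = 0.583333
s = 1 + (scale-1)·z/height = 1 + (2.73-1)·8.75/15 = 2.009167
θ = twist·z/height = -136°·8.75/15 = -79.3333° = -1.384628 rad
cos θ = 0.185095, sin θ = -0.982721 (intermediates below are computed at full precision and shown rounded to 5 d.p.)
v1: (-2,0) → rotate → (-0.37019,1.96544) → ×s → (-0.74377,3.94890) → (-0.74,3.95)
v2: (-1.5,-4) → rotate → (-4.20852,0.73370) → ×s → (-8.45563,1.47413) → (-8.46,1.47)
v3: (1,-5) → rotate → (-4.72851,-1.90820) → ×s → (-9.50036,-3.83388) → (-9.50,-3.83)
v4: (5,-3.5) → rotate → (-2.51405,-5.56144) → ×s → (-5.05114,-11.17385) → (-5.05,-11.17)
v5: (-0.5,0.5) → rotate → (0.39881,0.58391) → ×s → (0.80128,1.17317) → (0.80,1.17)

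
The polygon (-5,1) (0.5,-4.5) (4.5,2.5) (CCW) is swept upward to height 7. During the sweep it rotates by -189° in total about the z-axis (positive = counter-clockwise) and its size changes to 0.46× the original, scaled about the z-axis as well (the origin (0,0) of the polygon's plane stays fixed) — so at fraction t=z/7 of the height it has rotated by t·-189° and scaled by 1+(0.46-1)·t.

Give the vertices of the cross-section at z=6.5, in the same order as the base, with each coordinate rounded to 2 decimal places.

Cross-section at z=6.5: (2.52,-0.30) (-0.42,2.22) (-2.14,-1.42)

t = z/height = 6.5/7 = 0.928571
s = 1 + (scale-1)·z/height = 1 + (0.46-1)·6.5/7 = 0.498571
θ = twist·z/height = -189°·6.5/7 = -175.5000° = -3.063053 rad
cos θ = -0.996917, sin θ = -0.078459 (intermediates below are computed at full precision and shown rounded to 5 d.p.)
v1: (-5,1) → rotate → (5.06305,-0.60462) → ×s → (2.52429,-0.30145) → (2.52,-0.30)
v2: (0.5,-4.5) → rotate → (-0.85152,4.44690) → ×s → (-0.42455,2.21710) → (-0.42,2.22)
v3: (4.5,2.5) → rotate → (-4.28998,-2.84536) → ×s → (-2.13886,-1.41861) → (-2.14,-1.42)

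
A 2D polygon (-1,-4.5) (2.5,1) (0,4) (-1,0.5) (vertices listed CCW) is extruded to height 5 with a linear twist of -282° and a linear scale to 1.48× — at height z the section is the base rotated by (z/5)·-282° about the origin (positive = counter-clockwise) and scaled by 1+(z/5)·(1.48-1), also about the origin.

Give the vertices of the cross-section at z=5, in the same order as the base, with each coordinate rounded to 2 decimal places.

t = z/height = 5/5 = 1
s = 1 + (scale-1)·z/height = 1 + (1.48-1)·5/5 = 1.480000
θ = twist·z/height = -282°·5/5 = -282.0000° = -4.921828 rad
cos θ = 0.207912, sin θ = 0.978148 (intermediates below are computed at full precision and shown rounded to 5 d.p.)
v1: (-1,-4.5) → rotate → (4.19375,-1.91375) → ×s → (6.20675,-2.83235) → (6.21,-2.83)
v2: (2.5,1) → rotate → (-0.45837,2.65328) → ×s → (-0.67839,3.92686) → (-0.68,3.93)
v3: (0,4) → rotate → (-3.91259,0.83165) → ×s → (-5.79063,1.23084) → (-5.79,1.23)
v4: (-1,0.5) → rotate → (-0.69699,-0.87419) → ×s → (-1.03154,-1.29380) → (-1.03,-1.29)

Cross-section at z=5: (6.21,-2.83) (-0.68,3.93) (-5.79,1.23) (-1.03,-1.29)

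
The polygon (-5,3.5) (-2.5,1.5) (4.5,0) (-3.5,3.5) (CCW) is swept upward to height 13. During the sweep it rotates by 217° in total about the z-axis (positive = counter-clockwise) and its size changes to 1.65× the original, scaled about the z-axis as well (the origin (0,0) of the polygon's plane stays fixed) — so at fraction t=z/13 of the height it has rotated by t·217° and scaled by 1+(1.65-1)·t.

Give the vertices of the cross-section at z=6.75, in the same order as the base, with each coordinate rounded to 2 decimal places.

Cross-section at z=6.75: (-1.74,-7.98) (-0.56,-3.86) (-2.32,5.55) (-2.51,-6.12)

t = z/height = 6.75/13 = 0.519231
s = 1 + (scale-1)·z/height = 1 + (1.65-1)·6.75/13 = 1.337500
θ = twist·z/height = 217°·6.75/13 = 112.6731° = 1.966516 rad
cos θ = -0.385473, sin θ = 0.922719 (intermediates below are computed at full precision and shown rounded to 5 d.p.)
v1: (-5,3.5) → rotate → (-1.30216,-5.96275) → ×s → (-1.74163,-7.97518) → (-1.74,-7.98)
v2: (-2.5,1.5) → rotate → (-0.42040,-2.88501) → ×s → (-0.56228,-3.85870) → (-0.56,-3.86)
v3: (4.5,0) → rotate → (-1.73463,4.15224) → ×s → (-2.32006,5.55362) → (-2.32,5.55)
v4: (-3.5,3.5) → rotate → (-1.88036,-4.57867) → ×s → (-2.51499,-6.12397) → (-2.51,-6.12)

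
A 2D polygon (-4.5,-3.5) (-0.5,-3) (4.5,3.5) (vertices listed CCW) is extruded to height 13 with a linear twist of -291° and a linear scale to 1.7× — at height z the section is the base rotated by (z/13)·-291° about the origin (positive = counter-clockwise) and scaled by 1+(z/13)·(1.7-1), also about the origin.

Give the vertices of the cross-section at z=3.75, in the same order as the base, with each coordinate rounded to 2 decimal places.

t = z/height = 3.75/13 = 0.288462
s = 1 + (scale-1)·z/height = 1 + (1.7-1)·3.75/13 = 1.201923
θ = twist·z/height = -291°·3.75/13 = -83.9423° = -1.465070 rad
cos θ = 0.105530, sin θ = -0.994416 (intermediates below are computed at full precision and shown rounded to 5 d.p.)
v1: (-4.5,-3.5) → rotate → (-3.95534,4.10552) → ×s → (-4.75402,4.93452) → (-4.75,4.93)
v2: (-0.5,-3) → rotate → (-3.03601,0.18062) → ×s → (-3.64905,0.21709) → (-3.65,0.22)
v3: (4.5,3.5) → rotate → (3.95534,-4.10552) → ×s → (4.75402,-4.93452) → (4.75,-4.93)

Cross-section at z=3.75: (-4.75,4.93) (-3.65,0.22) (4.75,-4.93)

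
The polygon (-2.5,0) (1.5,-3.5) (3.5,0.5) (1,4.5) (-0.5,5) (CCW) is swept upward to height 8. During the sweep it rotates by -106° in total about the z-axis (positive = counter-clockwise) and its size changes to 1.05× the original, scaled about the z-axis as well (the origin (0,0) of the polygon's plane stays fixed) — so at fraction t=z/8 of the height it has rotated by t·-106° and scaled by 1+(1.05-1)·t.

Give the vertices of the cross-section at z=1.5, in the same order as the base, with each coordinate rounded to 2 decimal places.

t = z/height = 1.5/8 = 0.1875
s = 1 + (scale-1)·z/height = 1 + (1.05-1)·1.5/8 = 1.009375
θ = twist·z/height = -106°·1.5/8 = -19.8750° = -0.346884 rad
cos θ = 0.940437, sin θ = -0.339969 (intermediates below are computed at full precision and shown rounded to 5 d.p.)
v1: (-2.5,0) → rotate → (-2.35109,0.84992) → ×s → (-2.37313,0.85789) → (-2.37,0.86)
v2: (1.5,-3.5) → rotate → (0.22076,-3.80148) → ×s → (0.22283,-3.83712) → (0.22,-3.84)
v3: (3.5,0.5) → rotate → (3.46151,-0.71967) → ×s → (3.49396,-0.72642) → (3.49,-0.73)
v4: (1,4.5) → rotate → (2.47030,3.89200) → ×s → (2.49346,3.92848) → (2.49,3.93)
v5: (-0.5,5) → rotate → (1.22963,4.87217) → ×s → (1.24116,4.91784) → (1.24,4.92)

Cross-section at z=1.5: (-2.37,0.86) (0.22,-3.84) (3.49,-0.73) (2.49,3.93) (1.24,4.92)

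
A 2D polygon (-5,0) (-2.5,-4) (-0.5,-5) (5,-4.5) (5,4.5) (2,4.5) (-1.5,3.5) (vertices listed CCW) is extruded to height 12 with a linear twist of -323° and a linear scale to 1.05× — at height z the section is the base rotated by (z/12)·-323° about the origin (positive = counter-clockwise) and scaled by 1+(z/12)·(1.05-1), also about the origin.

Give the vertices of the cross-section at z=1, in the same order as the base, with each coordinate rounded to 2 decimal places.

Cross-section at z=1: (-4.48,2.27) (-4.06,-2.45) (-2.72,-4.25) (2.43,-6.30) (6.52,1.76) (3.84,3.12) (0.25,3.82)

t = z/height = 1/12 = 0.0833333
s = 1 + (scale-1)·z/height = 1 + (1.05-1)·1/12 = 1.004167
θ = twist·z/height = -323°·1/12 = -26.9167° = -0.469784 rad
cos θ = 0.891666, sin θ = -0.452694 (intermediates below are computed at full precision and shown rounded to 5 d.p.)
v1: (-5,0) → rotate → (-4.45833,2.26347) → ×s → (-4.47691,2.27290) → (-4.48,2.27)
v2: (-2.5,-4) → rotate → (-4.03994,-2.43493) → ×s → (-4.05677,-2.44507) → (-4.06,-2.45)
v3: (-0.5,-5) → rotate → (-2.70930,-4.23198) → ×s → (-2.72059,-4.24962) → (-2.72,-4.25)
v4: (5,-4.5) → rotate → (2.42121,-6.27597) → ×s → (2.43129,-6.30212) → (2.43,-6.30)
v5: (5,4.5) → rotate → (6.49545,1.74903) → ×s → (6.52252,1.75631) → (6.52,1.76)
v6: (2,4.5) → rotate → (3.82046,3.10711) → ×s → (3.83637,3.12005) → (3.84,3.12)
v7: (-1.5,3.5) → rotate → (0.24693,3.79987) → ×s → (0.24796,3.81570) → (0.25,3.82)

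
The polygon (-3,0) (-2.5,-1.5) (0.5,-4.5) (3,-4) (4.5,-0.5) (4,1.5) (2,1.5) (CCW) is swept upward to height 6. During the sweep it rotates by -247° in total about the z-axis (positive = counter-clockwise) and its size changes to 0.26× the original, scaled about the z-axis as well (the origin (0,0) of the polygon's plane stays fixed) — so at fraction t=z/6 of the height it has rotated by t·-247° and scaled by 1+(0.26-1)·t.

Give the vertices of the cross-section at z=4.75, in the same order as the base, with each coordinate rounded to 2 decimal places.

Cross-section at z=4.75: (1.20,-0.33) (1.16,0.32) (0.30,1.85) (-0.75,1.93) (-1.74,0.70) (-1.76,-0.15) (-0.96,-0.38)

t = z/height = 4.75/6 = 0.791667
s = 1 + (scale-1)·z/height = 1 + (0.26-1)·4.75/6 = 0.414167
θ = twist·z/height = -247°·4.75/6 = -195.5417° = -3.412846 rad
cos θ = -0.963436, sin θ = 0.267939 (intermediates below are computed at full precision and shown rounded to 5 d.p.)
v1: (-3,0) → rotate → (2.89031,-0.80382) → ×s → (1.19707,-0.33291) → (1.20,-0.33)
v2: (-2.5,-1.5) → rotate → (2.81050,0.77531) → ×s → (1.16401,0.32111) → (1.16,0.32)
v3: (0.5,-4.5) → rotate → (0.72401,4.46943) → ×s → (0.29986,1.85109) → (0.30,1.85)
v4: (3,-4) → rotate → (-1.81855,4.65756) → ×s → (-0.75318,1.92901) → (-0.75,1.93)
v5: (4.5,-0.5) → rotate → (-4.20149,1.68744) → ×s → (-1.74012,0.69888) → (-1.74,0.70)
v6: (4,1.5) → rotate → (-4.25565,-0.37340) → ×s → (-1.76255,-0.15465) → (-1.76,-0.15)
v7: (2,1.5) → rotate → (-2.32878,-0.90928) → ×s → (-0.96450,-0.37659) → (-0.96,-0.38)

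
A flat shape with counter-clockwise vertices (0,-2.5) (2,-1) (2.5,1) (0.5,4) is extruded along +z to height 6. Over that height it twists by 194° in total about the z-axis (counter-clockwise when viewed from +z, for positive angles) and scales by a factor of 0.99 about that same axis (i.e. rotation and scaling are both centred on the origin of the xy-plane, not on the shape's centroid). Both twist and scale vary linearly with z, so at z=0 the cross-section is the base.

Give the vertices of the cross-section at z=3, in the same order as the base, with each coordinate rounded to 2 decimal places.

t = z/height = 3/6 = 0.5
s = 1 + (scale-1)·z/height = 1 + (0.99-1)·3/6 = 0.995000
θ = twist·z/height = 194°·3/6 = 97.0000° = 1.692969 rad
cos θ = -0.121869, sin θ = 0.992546 (intermediates below are computed at full precision and shown rounded to 5 d.p.)
v1: (0,-2.5) → rotate → (2.48137,0.30467) → ×s → (2.46896,0.30315) → (2.47,0.30)
v2: (2,-1) → rotate → (0.74881,2.10696) → ×s → (0.74506,2.09643) → (0.75,2.10)
v3: (2.5,1) → rotate → (-1.29722,2.35950) → ×s → (-1.29073,2.34770) → (-1.29,2.35)
v4: (0.5,4) → rotate → (-4.03112,0.00880) → ×s → (-4.01096,0.00875) → (-4.01,0.01)

Cross-section at z=3: (2.47,0.30) (0.75,2.10) (-1.29,2.35) (-4.01,0.01)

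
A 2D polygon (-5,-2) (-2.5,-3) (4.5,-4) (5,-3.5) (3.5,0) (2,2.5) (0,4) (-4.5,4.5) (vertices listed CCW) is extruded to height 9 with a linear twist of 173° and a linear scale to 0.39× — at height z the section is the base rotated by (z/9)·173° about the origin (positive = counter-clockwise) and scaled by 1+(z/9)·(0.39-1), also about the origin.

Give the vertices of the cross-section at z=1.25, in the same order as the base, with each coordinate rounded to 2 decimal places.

Cross-section at z=1.25: (-3.43,-3.54) (-0.97,-3.44) (5.25,-1.67) (5.48,-1.06) (2.93,1.30) (0.74,2.84) (-1.49,3.34) (-5.44,2.08)

t = z/height = 1.25/9 = 0.138889
s = 1 + (scale-1)·z/height = 1 + (0.39-1)·1.25/9 = 0.915278
θ = twist·z/height = 173°·1.25/9 = 24.0278° = 0.419364 rad
cos θ = 0.913348, sin θ = 0.407179 (intermediates below are computed at full precision and shown rounded to 5 d.p.)
v1: (-5,-2) → rotate → (-3.75238,-3.86259) → ×s → (-3.43447,-3.53535) → (-3.43,-3.54)
v2: (-2.5,-3) → rotate → (-1.06183,-3.75799) → ×s → (-0.97187,-3.43961) → (-0.97,-3.44)
v3: (4.5,-4) → rotate → (5.73878,-1.82108) → ×s → (5.25258,-1.66680) → (5.25,-1.67)
v4: (5,-3.5) → rotate → (5.99187,-1.16082) → ×s → (5.48422,-1.06247) → (5.48,-1.06)
v5: (3.5,0) → rotate → (3.19672,1.42513) → ×s → (2.92589,1.30439) → (2.93,1.30)
v6: (2,2.5) → rotate → (0.80875,3.09773) → ×s → (0.74023,2.83528) → (0.74,2.84)
v7: (0,4) → rotate → (-1.62872,3.65339) → ×s → (-1.49073,3.34387) → (-1.49,3.34)
v8: (-4.5,4.5) → rotate → (-5.94237,2.27776) → ×s → (-5.43892,2.08478) → (-5.44,2.08)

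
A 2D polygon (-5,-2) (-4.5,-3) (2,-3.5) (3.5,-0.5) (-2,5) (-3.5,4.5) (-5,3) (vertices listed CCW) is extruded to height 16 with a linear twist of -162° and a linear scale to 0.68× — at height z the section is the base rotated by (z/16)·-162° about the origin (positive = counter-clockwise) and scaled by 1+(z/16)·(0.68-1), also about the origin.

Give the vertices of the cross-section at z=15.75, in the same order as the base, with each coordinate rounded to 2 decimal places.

Cross-section at z=15.75: (2.73,2.48) (2.17,3.01) (-2.12,1.76) (-2.37,-0.52) (2.48,-2.73) (3.33,-2.05) (3.93,-0.72)

t = z/height = 15.75/16 = 0.984375
s = 1 + (scale-1)·z/height = 1 + (0.68-1)·15.75/16 = 0.685000
θ = twist·z/height = -162°·15.75/16 = -159.4688° = -2.783255 rad
cos θ = -0.936481, sin θ = -0.350718 (intermediates below are computed at full precision and shown rounded to 5 d.p.)
v1: (-5,-2) → rotate → (3.98097,3.62655) → ×s → (2.72696,2.48419) → (2.73,2.48)
v2: (-4.5,-3) → rotate → (3.16201,4.38768) → ×s → (2.16598,3.00556) → (2.17,3.01)
v3: (2,-3.5) → rotate → (-3.10048,2.57625) → ×s → (-2.12383,1.76473) → (-2.12,1.76)
v4: (3.5,-0.5) → rotate → (-3.45304,-0.75927) → ×s → (-2.36533,-0.52010) → (-2.37,-0.52)
v5: (-2,5) → rotate → (3.62655,-3.98097) → ×s → (2.48419,-2.72696) → (2.48,-2.73)
v6: (-3.5,4.5) → rotate → (4.85592,-2.98665) → ×s → (3.32630,-2.04586) → (3.33,-2.05)
v7: (-5,3) → rotate → (5.73456,-1.05585) → ×s → (3.92817,-0.72326) → (3.93,-0.72)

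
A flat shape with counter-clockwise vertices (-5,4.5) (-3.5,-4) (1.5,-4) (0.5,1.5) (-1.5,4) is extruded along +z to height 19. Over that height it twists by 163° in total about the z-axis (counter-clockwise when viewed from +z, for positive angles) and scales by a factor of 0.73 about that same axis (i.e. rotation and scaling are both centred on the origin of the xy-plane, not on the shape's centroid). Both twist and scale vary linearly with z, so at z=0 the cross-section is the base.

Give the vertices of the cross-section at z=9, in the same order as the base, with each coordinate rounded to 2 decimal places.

t = z/height = 9/19 = 0.473684
s = 1 + (scale-1)·z/height = 1 + (0.73-1)·9/19 = 0.872105
θ = twist·z/height = 163°·9/19 = 77.2105° = 1.347578 rad
cos θ = 0.221369, sin θ = 0.975190 (intermediates below are computed at full precision and shown rounded to 5 d.p.)
v1: (-5,4.5) → rotate → (-5.49520,-3.87979) → ×s → (-4.79239,-3.38358) → (-4.79,-3.38)
v2: (-3.5,-4) → rotate → (3.12597,-4.29864) → ×s → (2.72617,-3.74887) → (2.73,-3.75)
v3: (1.5,-4) → rotate → (4.23281,0.57731) → ×s → (3.69146,0.50347) → (3.69,0.50)
v4: (0.5,1.5) → rotate → (-1.35210,0.81965) → ×s → (-1.17917,0.71482) → (-1.18,0.71)
v5: (-1.5,4) → rotate → (-4.23281,-0.57731) → ×s → (-3.69146,-0.50347) → (-3.69,-0.50)

Cross-section at z=9: (-4.79,-3.38) (2.73,-3.75) (3.69,0.50) (-1.18,0.71) (-3.69,-0.50)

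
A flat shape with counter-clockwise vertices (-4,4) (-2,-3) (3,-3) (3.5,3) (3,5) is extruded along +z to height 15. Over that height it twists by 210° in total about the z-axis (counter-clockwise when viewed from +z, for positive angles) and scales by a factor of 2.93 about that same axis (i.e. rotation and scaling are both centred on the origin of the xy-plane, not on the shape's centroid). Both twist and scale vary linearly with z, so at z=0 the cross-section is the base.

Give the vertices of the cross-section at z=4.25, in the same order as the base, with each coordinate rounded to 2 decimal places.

t = z/height = 4.25/15 = 0.283333
s = 1 + (scale-1)·z/height = 1 + (2.93-1)·4.25/15 = 1.546833
θ = twist·z/height = 210°·4.25/15 = 59.5000° = 1.038471 rad
cos θ = 0.507538, sin θ = 0.861629 (intermediates below are computed at full precision and shown rounded to 5 d.p.)
v1: (-4,4) → rotate → (-5.47667,-1.41636) → ×s → (-8.47150,-2.19088) → (-8.47,-2.19)
v2: (-2,-3) → rotate → (1.56981,-3.24587) → ×s → (2.42824,-5.02083) → (2.43,-5.02)
v3: (3,-3) → rotate → (4.10750,1.06227) → ×s → (6.35362,1.64316) → (6.35,1.64)
v4: (3.5,3) → rotate → (-0.80850,4.53832) → ×s → (-1.25062,7.02002) → (-1.25,7.02)
v5: (3,5) → rotate → (-2.78553,5.12258) → ×s → (-4.30875,7.92378) → (-4.31,7.92)

Cross-section at z=4.25: (-8.47,-2.19) (2.43,-5.02) (6.35,1.64) (-1.25,7.02) (-4.31,7.92)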